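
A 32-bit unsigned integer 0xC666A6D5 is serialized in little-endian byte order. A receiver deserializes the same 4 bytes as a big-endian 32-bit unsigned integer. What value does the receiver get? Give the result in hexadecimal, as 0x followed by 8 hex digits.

0xD5A666C6

Stored little-endian, the bytes at ascending addresses are D5 A6 66 C6.
Read back as big-endian, the last byte is least significant, giving 0xD5A666C6.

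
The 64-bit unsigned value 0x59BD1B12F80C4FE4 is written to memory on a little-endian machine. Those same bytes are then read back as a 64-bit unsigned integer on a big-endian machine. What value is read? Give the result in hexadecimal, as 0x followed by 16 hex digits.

0xE44F0CF8121BBD59

Stored little-endian, the bytes at ascending addresses are E4 4F 0C F8 12 1B BD 59.
Read back as big-endian, the last byte is least significant, giving 0xE44F0CF8121BBD59.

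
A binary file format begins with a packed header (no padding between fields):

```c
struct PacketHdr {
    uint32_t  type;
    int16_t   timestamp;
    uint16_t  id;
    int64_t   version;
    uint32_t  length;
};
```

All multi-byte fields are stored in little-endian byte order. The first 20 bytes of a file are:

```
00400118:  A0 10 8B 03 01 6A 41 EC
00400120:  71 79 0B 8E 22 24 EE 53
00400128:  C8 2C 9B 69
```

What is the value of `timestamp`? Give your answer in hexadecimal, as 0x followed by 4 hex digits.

`timestamp` follows `type` (4 bytes), so it starts at byte offset 4 and occupies 2 bytes.
Bytes at offsets 4..5: 01 6A.
In little-endian order the low byte comes first in memory.
Reassemble most-significant byte first: 6A 01 → 0x6A01.

0x6A01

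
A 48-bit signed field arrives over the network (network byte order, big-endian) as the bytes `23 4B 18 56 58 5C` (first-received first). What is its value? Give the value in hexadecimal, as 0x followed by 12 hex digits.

In big-endian order the high byte comes first in memory.
The bytes are already most-significant first: 0x234B1856585C.

0x234B1856585C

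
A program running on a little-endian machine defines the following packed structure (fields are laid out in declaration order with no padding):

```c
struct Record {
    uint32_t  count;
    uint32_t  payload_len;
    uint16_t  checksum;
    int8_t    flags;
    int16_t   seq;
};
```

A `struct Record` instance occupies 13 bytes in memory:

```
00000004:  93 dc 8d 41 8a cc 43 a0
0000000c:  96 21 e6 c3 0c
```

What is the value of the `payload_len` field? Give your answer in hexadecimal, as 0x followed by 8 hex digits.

0xA043CC8A

`payload_len` follows `count` (4 bytes), so it starts at byte offset 4 and occupies 4 bytes.
Bytes at offsets 4..7: 8A CC 43 A0.
Little-endian: lowest address holds the least-significant byte.
Reassemble most-significant byte first: A0 43 CC 8A → 0xA043CC8A.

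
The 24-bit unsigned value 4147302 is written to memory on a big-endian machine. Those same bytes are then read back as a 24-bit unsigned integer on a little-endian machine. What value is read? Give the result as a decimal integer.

4147302 in 24-bit hexadecimal is 0x3F4866.
Stored big-endian, the bytes at ascending addresses are 3F 48 66.
Read back as little-endian, the first byte is least significant, giving 0x66483F.
0x66483F = 6703167.

6703167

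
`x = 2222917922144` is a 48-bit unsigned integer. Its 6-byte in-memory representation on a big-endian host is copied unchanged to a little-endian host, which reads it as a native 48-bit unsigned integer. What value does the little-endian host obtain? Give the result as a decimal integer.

2222917922144 in 48-bit hexadecimal is 0x0205903BAD60.
Stored big-endian, the bytes at ascending addresses are 02 05 90 3B AD 60.
Read back as little-endian, the first byte is least significant, giving 0x60AD3B900502.
0x60AD3B900502 = 106297144902914.

106297144902914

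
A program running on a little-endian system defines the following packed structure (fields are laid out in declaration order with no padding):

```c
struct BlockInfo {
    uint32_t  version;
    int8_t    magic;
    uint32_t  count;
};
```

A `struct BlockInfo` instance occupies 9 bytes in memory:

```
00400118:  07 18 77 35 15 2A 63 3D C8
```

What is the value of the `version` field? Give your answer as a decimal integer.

896997383

`version` is the first field, at byte offset 0, occupying 4 bytes.
Bytes at offsets 0..3: 07 18 77 35.
Little-endian stores the least-significant byte at the lowest address.
Reassemble most-significant byte first: 35 77 18 07 → 0x35771807.
0x35771807 = 896997383.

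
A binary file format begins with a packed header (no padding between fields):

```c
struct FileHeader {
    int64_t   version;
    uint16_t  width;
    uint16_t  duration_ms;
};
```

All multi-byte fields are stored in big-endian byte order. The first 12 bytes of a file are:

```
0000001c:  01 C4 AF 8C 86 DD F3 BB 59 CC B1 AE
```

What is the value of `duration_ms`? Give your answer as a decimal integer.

`duration_ms` follows `version` (8 B), `width` (2 B), so it starts at offset 8 + 2 = 10 and occupies 2 bytes.
Bytes at offsets 10..11: B1 AE.
In big-endian order the high byte comes first in memory.
The bytes are already most-significant first: 0xB1AE.
0xB1AE = 45486.

45486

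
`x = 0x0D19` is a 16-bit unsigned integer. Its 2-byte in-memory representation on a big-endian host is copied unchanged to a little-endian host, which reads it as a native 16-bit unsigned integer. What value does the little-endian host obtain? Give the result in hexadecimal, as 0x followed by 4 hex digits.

Stored big-endian, the bytes at ascending addresses are 0D 19.
Read back as little-endian, the first byte is least significant, giving 0x190D.

0x190D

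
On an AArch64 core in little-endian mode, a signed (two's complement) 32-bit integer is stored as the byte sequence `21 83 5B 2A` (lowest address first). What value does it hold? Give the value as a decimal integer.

710640417

Little-endian: lowest address holds the least-significant byte.
Reassemble most-significant byte first: 2A 5B 83 21 → 0x2A5B8321.
0x2A5B8321 = 710640417.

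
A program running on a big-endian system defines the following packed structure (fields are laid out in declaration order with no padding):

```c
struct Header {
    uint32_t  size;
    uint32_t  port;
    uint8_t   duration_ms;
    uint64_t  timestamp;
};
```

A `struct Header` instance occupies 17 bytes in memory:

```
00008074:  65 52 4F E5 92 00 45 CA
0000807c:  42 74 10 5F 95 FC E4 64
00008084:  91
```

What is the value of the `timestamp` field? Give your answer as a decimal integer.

`timestamp` follows `size` (4 B), `port` (4 B), `duration_ms` (1 B), so it starts at offset 4 + 4 + 1 = 9 and occupies 8 bytes.
Bytes at offsets 9..16: 74 10 5F 95 FC E4 64 91.
Big-endian stores the most-significant byte at the lowest address.
The bytes are already most-significant first: 0x74105F95FCE46491.
0x74105F95FCE46491 = 8363289605824603281.

8363289605824603281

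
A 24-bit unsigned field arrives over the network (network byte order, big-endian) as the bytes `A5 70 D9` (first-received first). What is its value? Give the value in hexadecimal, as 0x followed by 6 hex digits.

0xA570D9

In big-endian order the high byte comes first in memory.
The bytes are already most-significant first: 0xA570D9.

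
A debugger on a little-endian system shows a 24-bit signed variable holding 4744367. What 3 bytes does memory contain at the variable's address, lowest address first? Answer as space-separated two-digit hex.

AF 64 48

4744367 in hexadecimal, padded to 24 bits, is 0x4864AF.
Split into bytes (most-significant first): 48 64 AF.
Little-endian stores the least-significant byte at the lowest address.
So at ascending addresses the bytes are AF 64 48.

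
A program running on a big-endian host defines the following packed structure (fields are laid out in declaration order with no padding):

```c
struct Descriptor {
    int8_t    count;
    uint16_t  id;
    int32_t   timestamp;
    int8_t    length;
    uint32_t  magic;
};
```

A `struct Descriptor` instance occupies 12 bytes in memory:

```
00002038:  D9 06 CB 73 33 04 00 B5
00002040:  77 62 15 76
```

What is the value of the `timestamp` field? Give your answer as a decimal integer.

`timestamp` follows `count` (1 B), `id` (2 B), so it starts at offset 1 + 2 = 3 and occupies 4 bytes.
Bytes at offsets 3..6: 73 33 04 00.
In big-endian order the high byte comes first in memory.
The bytes are already most-significant first: 0x73330400.
0x73330400 = 1932723200.

1932723200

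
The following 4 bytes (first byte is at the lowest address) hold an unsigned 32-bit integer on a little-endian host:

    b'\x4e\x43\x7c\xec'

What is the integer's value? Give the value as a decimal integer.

3967566670

In little-endian order the low byte comes first in memory.
Reassemble most-significant byte first: EC 7C 43 4E → 0xEC7C434E.
0xEC7C434E = 3967566670.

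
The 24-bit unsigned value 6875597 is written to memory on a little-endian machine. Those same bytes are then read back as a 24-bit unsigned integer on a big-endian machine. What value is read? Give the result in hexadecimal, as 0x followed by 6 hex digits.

6875597 in 24-bit hexadecimal is 0x68E9CD.
Stored little-endian, the bytes at ascending addresses are CD E9 68.
Read back as big-endian, the last byte is least significant, giving 0xCDE968.

0xCDE968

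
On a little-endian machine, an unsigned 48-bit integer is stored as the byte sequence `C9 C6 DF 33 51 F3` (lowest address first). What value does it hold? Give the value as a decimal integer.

267530088203977

In little-endian order the low byte comes first in memory.
Reassemble most-significant byte first: F3 51 33 DF C6 C9 → 0xF35133DFC6C9.
0xF35133DFC6C9 = 267530088203977.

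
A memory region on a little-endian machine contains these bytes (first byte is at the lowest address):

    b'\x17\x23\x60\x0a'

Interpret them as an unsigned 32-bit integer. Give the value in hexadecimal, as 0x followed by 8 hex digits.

0x0A602317

In little-endian order the low byte comes first in memory.
Reassemble most-significant byte first: 0A 60 23 17 → 0x0A602317.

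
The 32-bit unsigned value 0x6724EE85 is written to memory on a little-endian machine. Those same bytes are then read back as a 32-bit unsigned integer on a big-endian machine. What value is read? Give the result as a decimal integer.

Stored little-endian, the bytes at ascending addresses are 85 EE 24 67.
Read back as big-endian, the last byte is least significant, giving 0x85EE2467.
0x85EE2467 = 2246976615.

2246976615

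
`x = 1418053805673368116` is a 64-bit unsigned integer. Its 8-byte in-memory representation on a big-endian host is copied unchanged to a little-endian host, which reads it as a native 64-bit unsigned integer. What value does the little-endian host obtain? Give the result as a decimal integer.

1418053805673368116 in 64-bit hexadecimal is 0x13ADF06C4F8D4A34.
Stored big-endian, the bytes at ascending addresses are 13 AD F0 6C 4F 8D 4A 34.
Read back as little-endian, the first byte is least significant, giving 0x344A8D4F6CF0AD13.
0x344A8D4F6CF0AD13 = 3767979410518486291.

3767979410518486291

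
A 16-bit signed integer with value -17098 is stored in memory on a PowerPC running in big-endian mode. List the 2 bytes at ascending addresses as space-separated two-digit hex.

Two's complement of -17098 in 16 bits: 17098 = 0x42CA; invert → 0xBD35; add 1 → 0xBD36.
Split into bytes (most-significant first): BD 36.
Big-endian stores the most-significant byte at the lowest address.
So the memory order matches the most-significant-first order: BD 36.

BD 36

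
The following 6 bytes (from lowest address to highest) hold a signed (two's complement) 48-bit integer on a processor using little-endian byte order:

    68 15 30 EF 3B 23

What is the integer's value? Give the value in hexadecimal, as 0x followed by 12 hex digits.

Little-endian stores the least-significant byte at the lowest address.
Reassemble most-significant byte first: 23 3B EF 30 15 68 → 0x233BEF301568.

0x233BEF301568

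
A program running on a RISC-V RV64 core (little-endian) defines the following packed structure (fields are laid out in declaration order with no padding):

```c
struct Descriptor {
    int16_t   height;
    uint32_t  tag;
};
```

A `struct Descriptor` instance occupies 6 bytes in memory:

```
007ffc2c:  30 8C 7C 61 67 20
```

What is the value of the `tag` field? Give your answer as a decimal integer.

`tag` follows `height` (2 bytes), so it starts at byte offset 2 and occupies 4 bytes.
Bytes at offsets 2..5: 7C 61 67 20.
Little-endian: lowest address holds the least-significant byte.
Reassemble most-significant byte first: 20 67 61 7C → 0x2067617C.
0x2067617C = 543646076.

543646076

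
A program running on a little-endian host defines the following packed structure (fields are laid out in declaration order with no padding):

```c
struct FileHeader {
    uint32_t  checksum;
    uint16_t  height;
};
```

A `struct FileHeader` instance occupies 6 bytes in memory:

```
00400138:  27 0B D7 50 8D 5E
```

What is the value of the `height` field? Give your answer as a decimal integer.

24205

`height` follows `checksum` (4 bytes), so it starts at byte offset 4 and occupies 2 bytes.
Bytes at offsets 4..5: 8D 5E.
Little-endian stores the least-significant byte at the lowest address.
Reassemble most-significant byte first: 5E 8D → 0x5E8D.
0x5E8D = 24205.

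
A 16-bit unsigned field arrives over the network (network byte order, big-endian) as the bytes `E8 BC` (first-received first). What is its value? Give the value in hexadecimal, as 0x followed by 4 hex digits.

Big-endian stores the most-significant byte at the lowest address.
The bytes are already most-significant first: 0xE8BC.

0xE8BC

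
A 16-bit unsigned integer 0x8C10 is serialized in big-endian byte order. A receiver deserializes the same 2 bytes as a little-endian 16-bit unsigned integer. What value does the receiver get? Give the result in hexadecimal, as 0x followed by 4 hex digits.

0x108C

Stored big-endian, the bytes at ascending addresses are 8C 10.
Read back as little-endian, the first byte is least significant, giving 0x108C.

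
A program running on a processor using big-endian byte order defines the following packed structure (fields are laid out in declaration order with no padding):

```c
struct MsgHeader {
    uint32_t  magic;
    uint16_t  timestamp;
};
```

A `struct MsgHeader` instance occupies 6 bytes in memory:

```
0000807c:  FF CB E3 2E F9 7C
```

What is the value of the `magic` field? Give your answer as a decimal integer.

4291552046

`magic` is the first field, at byte offset 0, occupying 4 bytes.
Bytes at offsets 0..3: FF CB E3 2E.
Big-endian stores the most-significant byte at the lowest address.
The bytes are already most-significant first: 0xFFCBE32E.
0xFFCBE32E = 4291552046.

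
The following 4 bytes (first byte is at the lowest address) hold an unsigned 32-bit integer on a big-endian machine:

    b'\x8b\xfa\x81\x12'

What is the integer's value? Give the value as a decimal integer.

2348450066

Big-endian: lowest address holds the most-significant byte.
The bytes are already most-significant first: 0x8BFA8112.
0x8BFA8112 = 2348450066.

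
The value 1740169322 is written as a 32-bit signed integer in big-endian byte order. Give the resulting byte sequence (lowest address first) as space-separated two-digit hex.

1740169322 in hexadecimal, padded to 32 bits, is 0x67B8E06A.
Split into bytes (most-significant first): 67 B8 E0 6A.
Big-endian: lowest address holds the most-significant byte.
So the memory order matches the most-significant-first order: 67 B8 E0 6A.

67 B8 E0 6A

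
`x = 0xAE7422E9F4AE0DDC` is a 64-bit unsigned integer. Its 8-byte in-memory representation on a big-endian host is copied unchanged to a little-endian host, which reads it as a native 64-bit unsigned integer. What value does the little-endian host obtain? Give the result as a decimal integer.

Stored big-endian, the bytes at ascending addresses are AE 74 22 E9 F4 AE 0D DC.
Read back as little-endian, the first byte is least significant, giving 0xDC0DAEF4E92274AE.
0xDC0DAEF4E92274AE = 15856522229947987118.

15856522229947987118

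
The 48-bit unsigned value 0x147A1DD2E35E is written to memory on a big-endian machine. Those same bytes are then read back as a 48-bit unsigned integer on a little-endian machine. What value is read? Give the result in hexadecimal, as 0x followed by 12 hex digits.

Stored big-endian, the bytes at ascending addresses are 14 7A 1D D2 E3 5E.
Read back as little-endian, the first byte is least significant, giving 0x5EE3D21D7A14.

0x5EE3D21D7A14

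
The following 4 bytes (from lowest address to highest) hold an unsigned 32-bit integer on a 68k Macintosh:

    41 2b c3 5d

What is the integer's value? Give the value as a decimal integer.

Big-endian: lowest address holds the most-significant byte.
The bytes are already most-significant first: 0x412BC35D.
0x412BC35D = 1093387101.

1093387101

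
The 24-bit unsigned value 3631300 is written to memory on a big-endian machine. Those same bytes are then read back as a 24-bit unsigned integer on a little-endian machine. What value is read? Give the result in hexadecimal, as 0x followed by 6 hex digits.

0xC46837

3631300 in 24-bit hexadecimal is 0x3768C4.
Stored big-endian, the bytes at ascending addresses are 37 68 C4.
Read back as little-endian, the first byte is least significant, giving 0xC46837.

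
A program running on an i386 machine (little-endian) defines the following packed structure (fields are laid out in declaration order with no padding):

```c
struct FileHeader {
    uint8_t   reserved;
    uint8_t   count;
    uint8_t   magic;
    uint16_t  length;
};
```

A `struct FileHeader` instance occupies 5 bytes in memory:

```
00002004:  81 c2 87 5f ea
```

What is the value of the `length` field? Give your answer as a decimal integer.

59999

`length` follows `reserved` (1 B), `count` (1 B), `magic` (1 B), so it starts at offset 1 + 1 + 1 = 3 and occupies 2 bytes.
Bytes at offsets 3..4: 5F EA.
Little-endian: lowest address holds the least-significant byte.
Reassemble most-significant byte first: EA 5F → 0xEA5F.
0xEA5F = 59999.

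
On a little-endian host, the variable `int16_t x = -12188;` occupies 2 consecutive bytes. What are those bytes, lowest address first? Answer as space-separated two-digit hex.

64 D0

Two's complement of -12188 in 16 bits: 12188 = 0x2F9C; invert → 0xD063; add 1 → 0xD064.
Split into bytes (most-significant first): D0 64.
Little-endian: lowest address holds the least-significant byte.
So at ascending addresses the bytes are 64 D0.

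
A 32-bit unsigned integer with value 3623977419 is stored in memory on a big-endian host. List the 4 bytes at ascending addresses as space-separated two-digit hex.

D8 01 81 CB

3623977419 in hexadecimal, padded to 32 bits, is 0xD80181CB.
Split into bytes (most-significant first): D8 01 81 CB.
In big-endian order the high byte comes first in memory.
So the memory order matches the most-significant-first order: D8 01 81 CB.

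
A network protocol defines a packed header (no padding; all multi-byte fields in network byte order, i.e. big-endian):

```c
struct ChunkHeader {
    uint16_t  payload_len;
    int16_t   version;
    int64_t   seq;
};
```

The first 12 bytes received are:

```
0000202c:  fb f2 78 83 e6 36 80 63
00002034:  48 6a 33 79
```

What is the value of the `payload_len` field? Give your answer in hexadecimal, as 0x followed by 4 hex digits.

0xFBF2

`payload_len` is the first field, at byte offset 0, occupying 2 bytes.
Bytes at offsets 0..1: FB F2.
Big-endian: lowest address holds the most-significant byte.
The bytes are already most-significant first: 0xFBF2.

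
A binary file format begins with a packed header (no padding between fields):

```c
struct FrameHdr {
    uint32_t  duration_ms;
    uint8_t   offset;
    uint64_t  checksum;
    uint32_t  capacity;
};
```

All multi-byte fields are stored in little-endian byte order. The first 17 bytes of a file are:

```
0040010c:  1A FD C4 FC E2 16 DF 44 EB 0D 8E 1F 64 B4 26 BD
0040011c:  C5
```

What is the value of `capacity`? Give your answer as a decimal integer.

`capacity` follows `duration_ms` (4 B), `offset` (1 B), `checksum` (8 B), so it starts at offset 4 + 1 + 8 = 13 and occupies 4 bytes.
Bytes at offsets 13..16: B4 26 BD C5.
Little-endian: lowest address holds the least-significant byte.
Reassemble most-significant byte first: C5 BD 26 B4 → 0xC5BD26B4.
0xC5BD26B4 = 3317507764.

3317507764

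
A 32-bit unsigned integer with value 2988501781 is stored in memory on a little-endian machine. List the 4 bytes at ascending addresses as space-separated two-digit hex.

15 EB 20 B2

2988501781 in hexadecimal, padded to 32 bits, is 0xB220EB15.
Split into bytes (most-significant first): B2 20 EB 15.
Little-endian stores the least-significant byte at the lowest address.
So at ascending addresses the bytes are 15 EB 20 B2.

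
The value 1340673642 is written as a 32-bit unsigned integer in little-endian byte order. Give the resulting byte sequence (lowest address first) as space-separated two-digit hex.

6A 0E E9 4F

1340673642 in hexadecimal, padded to 32 bits, is 0x4FE90E6A.
Split into bytes (most-significant first): 4F E9 0E 6A.
Little-endian: lowest address holds the least-significant byte.
So at ascending addresses the bytes are 6A 0E E9 4F.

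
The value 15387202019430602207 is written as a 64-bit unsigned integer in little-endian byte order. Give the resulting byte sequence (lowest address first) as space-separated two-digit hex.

15387202019430602207 in hexadecimal, padded to 64 bits, is 0xD58A52B6375595DF.
Split into bytes (most-significant first): D5 8A 52 B6 37 55 95 DF.
Little-endian stores the least-significant byte at the lowest address.
So at ascending addresses the bytes are DF 95 55 37 B6 52 8A D5.

DF 95 55 37 B6 52 8A D5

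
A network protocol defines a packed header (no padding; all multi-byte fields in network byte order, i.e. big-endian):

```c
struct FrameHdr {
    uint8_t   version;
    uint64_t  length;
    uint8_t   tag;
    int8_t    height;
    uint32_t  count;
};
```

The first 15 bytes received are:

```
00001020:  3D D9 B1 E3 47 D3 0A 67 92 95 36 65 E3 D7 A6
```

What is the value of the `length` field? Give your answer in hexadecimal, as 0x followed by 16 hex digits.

`length` follows `version` (1 byte), so it starts at byte offset 1 and occupies 8 bytes.
Bytes at offsets 1..8: D9 B1 E3 47 D3 0A 67 92.
Big-endian stores the most-significant byte at the lowest address.
The bytes are already most-significant first: 0xD9B1E347D30A6792.

0xD9B1E347D30A6792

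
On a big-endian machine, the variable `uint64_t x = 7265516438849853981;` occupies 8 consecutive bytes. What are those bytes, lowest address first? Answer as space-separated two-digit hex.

64 D4 4C B4 EF 68 1A 1D

7265516438849853981 in hexadecimal, padded to 64 bits, is 0x64D44CB4EF681A1D.
Split into bytes (most-significant first): 64 D4 4C B4 EF 68 1A 1D.
Big-endian: lowest address holds the most-significant byte.
So the memory order matches the most-significant-first order: 64 D4 4C B4 EF 68 1A 1D.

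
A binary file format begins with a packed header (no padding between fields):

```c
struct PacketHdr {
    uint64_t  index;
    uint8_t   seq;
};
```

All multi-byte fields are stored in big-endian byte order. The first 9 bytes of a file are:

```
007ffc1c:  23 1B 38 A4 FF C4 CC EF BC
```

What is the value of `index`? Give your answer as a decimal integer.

`index` is the first field, at byte offset 0, occupying 8 bytes.
Bytes at offsets 0..7: 23 1B 38 A4 FF C4 CC EF.
Big-endian: lowest address holds the most-significant byte.
The bytes are already most-significant first: 0x231B38A4FFC4CCEF.
0x231B38A4FFC4CCEF = 2529677897015545071.

2529677897015545071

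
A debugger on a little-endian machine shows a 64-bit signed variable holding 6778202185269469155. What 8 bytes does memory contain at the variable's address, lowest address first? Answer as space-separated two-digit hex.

6778202185269469155 in hexadecimal, padded to 64 bits, is 0x5E1102F99CC35FE3.
Split into bytes (most-significant first): 5E 11 02 F9 9C C3 5F E3.
In little-endian order the low byte comes first in memory.
So at ascending addresses the bytes are E3 5F C3 9C F9 02 11 5E.

E3 5F C3 9C F9 02 11 5E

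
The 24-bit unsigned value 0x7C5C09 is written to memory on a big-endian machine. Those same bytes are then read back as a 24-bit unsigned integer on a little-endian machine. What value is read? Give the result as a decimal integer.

613500

Stored big-endian, the bytes at ascending addresses are 7C 5C 09.
Read back as little-endian, the first byte is least significant, giving 0x095C7C.
0x095C7C = 613500.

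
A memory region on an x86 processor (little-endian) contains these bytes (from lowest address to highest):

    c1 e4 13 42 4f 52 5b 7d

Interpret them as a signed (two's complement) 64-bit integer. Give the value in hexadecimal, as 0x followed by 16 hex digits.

Little-endian: lowest address holds the least-significant byte.
Reassemble most-significant byte first: 7D 5B 52 4F 42 13 E4 C1 → 0x7D5B524F4213E4C1.

0x7D5B524F4213E4C1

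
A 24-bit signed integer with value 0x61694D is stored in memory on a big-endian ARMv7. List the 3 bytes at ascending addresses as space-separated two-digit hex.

Split into bytes (most-significant first): 61 69 4D.
Big-endian stores the most-significant byte at the lowest address.
So the memory order matches the most-significant-first order: 61 69 4D.

61 69 4D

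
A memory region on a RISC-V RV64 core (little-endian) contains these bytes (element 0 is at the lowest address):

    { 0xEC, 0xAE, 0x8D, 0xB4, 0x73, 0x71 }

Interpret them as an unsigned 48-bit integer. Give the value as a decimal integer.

124741764361964

Little-endian: lowest address holds the least-significant byte.
Reassemble most-significant byte first: 71 73 B4 8D AE EC → 0x7173B48DAEEC.
0x7173B48DAEEC = 124741764361964.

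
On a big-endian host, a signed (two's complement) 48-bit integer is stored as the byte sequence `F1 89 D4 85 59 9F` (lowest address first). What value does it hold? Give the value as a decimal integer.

-15900698388065

In big-endian order the high byte comes first in memory.
The bytes are already most-significant first: 0xF189D485599F.
Top bit is set, so as a signed 48-bit value this is 0xF189D485599F − 2^48 = -15900698388065.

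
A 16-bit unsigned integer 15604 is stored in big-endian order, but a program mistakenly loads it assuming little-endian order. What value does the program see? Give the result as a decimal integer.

62524

15604 in 16-bit hexadecimal is 0x3CF4.
Stored big-endian, the bytes at ascending addresses are 3C F4.
Read back as little-endian, the first byte is least significant, giving 0xF43C.
0xF43C = 62524.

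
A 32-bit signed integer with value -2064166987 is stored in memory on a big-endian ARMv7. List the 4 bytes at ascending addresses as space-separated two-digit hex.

84 F7 4F B5

Two's complement of -2064166987 in 32 bits: 2064166987 = 0x7B08B04B; invert → 0x84F74FB4; add 1 → 0x84F74FB5.
Split into bytes (most-significant first): 84 F7 4F B5.
Big-endian: lowest address holds the most-significant byte.
So the memory order matches the most-significant-first order: 84 F7 4F B5.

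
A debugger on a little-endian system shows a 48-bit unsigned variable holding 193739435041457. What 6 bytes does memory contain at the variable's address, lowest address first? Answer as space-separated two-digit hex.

193739435041457 in hexadecimal, padded to 48 bits, is 0xB0347A3462B1.
Split into bytes (most-significant first): B0 34 7A 34 62 B1.
Little-endian stores the least-significant byte at the lowest address.
So at ascending addresses the bytes are B1 62 34 7A 34 B0.

B1 62 34 7A 34 B0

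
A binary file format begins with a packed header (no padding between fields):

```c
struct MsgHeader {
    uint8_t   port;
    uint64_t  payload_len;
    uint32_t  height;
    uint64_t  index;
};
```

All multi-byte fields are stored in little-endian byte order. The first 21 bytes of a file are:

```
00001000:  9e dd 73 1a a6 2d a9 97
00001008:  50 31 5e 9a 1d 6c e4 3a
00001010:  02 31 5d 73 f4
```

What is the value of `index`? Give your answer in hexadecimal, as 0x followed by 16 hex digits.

0xF4735D31023AE46C

`index` follows `port` (1 B), `payload_len` (8 B), `height` (4 B), so it starts at offset 1 + 8 + 4 = 13 and occupies 8 bytes.
Bytes at offsets 13..20: 6C E4 3A 02 31 5D 73 F4.
In little-endian order the low byte comes first in memory.
Reassemble most-significant byte first: F4 73 5D 31 02 3A E4 6C → 0xF4735D31023AE46C.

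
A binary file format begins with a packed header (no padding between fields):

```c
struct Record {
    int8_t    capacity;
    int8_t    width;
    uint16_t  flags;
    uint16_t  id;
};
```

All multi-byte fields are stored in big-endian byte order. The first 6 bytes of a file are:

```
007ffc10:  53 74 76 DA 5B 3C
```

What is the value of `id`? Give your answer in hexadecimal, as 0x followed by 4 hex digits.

0x5B3C

`id` follows `capacity` (1 B), `width` (1 B), `flags` (2 B), so it starts at offset 1 + 1 + 2 = 4 and occupies 2 bytes.
Bytes at offsets 4..5: 5B 3C.
Big-endian: lowest address holds the most-significant byte.
The bytes are already most-significant first: 0x5B3C.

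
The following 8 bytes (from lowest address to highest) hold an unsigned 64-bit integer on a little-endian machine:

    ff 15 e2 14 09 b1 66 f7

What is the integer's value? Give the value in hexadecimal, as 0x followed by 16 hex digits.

0xF766B10914E215FF

In little-endian order the low byte comes first in memory.
Reassemble most-significant byte first: F7 66 B1 09 14 E2 15 FF → 0xF766B10914E215FF.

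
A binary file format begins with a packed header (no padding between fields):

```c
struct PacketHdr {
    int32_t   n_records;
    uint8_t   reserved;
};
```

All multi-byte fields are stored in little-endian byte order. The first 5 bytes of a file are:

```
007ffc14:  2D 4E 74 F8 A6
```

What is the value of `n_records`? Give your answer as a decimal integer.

`n_records` is the first field, at byte offset 0, occupying 4 bytes.
Bytes at offsets 0..3: 2D 4E 74 F8.
In little-endian order the low byte comes first in memory.
Reassemble most-significant byte first: F8 74 4E 2D → 0xF8744E2D.
Top bit is set, so as a signed 32-bit value this is 0xF8744E2D − 2^32 = -126595539.

-126595539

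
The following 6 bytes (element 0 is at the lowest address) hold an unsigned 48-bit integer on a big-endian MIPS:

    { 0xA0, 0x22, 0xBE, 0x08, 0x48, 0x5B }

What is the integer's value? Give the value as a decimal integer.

Big-endian: lowest address holds the most-significant byte.
The bytes are already most-significant first: 0xA022BE08485B.
0xA022BE08485B = 176071077546075.

176071077546075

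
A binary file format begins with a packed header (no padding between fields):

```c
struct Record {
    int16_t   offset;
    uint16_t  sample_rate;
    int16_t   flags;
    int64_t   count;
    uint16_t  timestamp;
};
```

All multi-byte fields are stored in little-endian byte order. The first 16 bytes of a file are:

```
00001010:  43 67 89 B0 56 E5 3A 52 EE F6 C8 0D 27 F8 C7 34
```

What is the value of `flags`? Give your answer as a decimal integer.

-6826

`flags` follows `offset` (2 B), `sample_rate` (2 B), so it starts at offset 2 + 2 = 4 and occupies 2 bytes.
Bytes at offsets 4..5: 56 E5.
Little-endian stores the least-significant byte at the lowest address.
Reassemble most-significant byte first: E5 56 → 0xE556.
Top bit is set, so as a signed 16-bit value this is 0xE556 − 2^16 = -6826.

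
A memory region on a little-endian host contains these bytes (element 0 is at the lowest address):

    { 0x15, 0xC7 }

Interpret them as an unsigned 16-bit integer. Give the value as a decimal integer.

Little-endian stores the least-significant byte at the lowest address.
Reassemble most-significant byte first: C7 15 → 0xC715.
0xC715 = 50965.

50965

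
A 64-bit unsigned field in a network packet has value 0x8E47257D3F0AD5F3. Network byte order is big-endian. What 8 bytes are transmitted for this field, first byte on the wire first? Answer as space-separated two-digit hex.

8E 47 25 7D 3F 0A D5 F3

Split into bytes (most-significant first): 8E 47 25 7D 3F 0A D5 F3.
Big-endian stores the most-significant byte at the lowest address.
So the memory order matches the most-significant-first order: 8E 47 25 7D 3F 0A D5 F3.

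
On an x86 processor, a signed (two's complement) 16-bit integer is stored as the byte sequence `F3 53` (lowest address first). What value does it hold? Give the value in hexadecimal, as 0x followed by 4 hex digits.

Little-endian stores the least-significant byte at the lowest address.
Reassemble most-significant byte first: 53 F3 → 0x53F3.

0x53F3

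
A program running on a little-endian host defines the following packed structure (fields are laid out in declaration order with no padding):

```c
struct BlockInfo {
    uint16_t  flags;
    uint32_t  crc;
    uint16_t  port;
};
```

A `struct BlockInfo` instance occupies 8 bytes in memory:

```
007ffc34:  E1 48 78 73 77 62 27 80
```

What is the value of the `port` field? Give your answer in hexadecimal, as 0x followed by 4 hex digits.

0x8027

`port` follows `flags` (2 B), `crc` (4 B), so it starts at offset 2 + 4 = 6 and occupies 2 bytes.
Bytes at offsets 6..7: 27 80.
In little-endian order the low byte comes first in memory.
Reassemble most-significant byte first: 80 27 → 0x8027.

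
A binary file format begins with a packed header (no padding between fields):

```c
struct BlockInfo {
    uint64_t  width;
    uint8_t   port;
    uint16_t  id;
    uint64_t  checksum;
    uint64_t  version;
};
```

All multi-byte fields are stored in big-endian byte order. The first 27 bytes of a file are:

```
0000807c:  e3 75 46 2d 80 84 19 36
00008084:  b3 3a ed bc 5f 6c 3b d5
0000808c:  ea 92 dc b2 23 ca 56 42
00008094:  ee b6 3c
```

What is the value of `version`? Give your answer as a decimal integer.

`version` follows `width` (8 B), `port` (1 B), `id` (2 B), `checksum` (8 B), so it starts at offset 8 + 1 + 2 + 8 = 19 and occupies 8 bytes.
Bytes at offsets 19..26: B2 23 CA 56 42 EE B6 3C.
Big-endian: lowest address holds the most-significant byte.
The bytes are already most-significant first: 0xB223CA5642EEB63C.
0xB223CA5642EEB63C = 12836325834774984252.

12836325834774984252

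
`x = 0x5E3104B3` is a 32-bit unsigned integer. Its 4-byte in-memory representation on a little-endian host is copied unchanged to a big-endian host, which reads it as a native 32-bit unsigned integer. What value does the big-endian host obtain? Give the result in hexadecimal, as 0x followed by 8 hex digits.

0xB304315E

Stored little-endian, the bytes at ascending addresses are B3 04 31 5E.
Read back as big-endian, the last byte is least significant, giving 0xB304315E.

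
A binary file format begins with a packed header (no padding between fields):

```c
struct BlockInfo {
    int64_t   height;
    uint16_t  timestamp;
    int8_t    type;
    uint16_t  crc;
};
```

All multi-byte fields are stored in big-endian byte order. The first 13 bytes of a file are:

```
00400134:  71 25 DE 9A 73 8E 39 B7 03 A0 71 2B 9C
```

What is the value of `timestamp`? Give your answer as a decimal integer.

`timestamp` follows `height` (8 bytes), so it starts at byte offset 8 and occupies 2 bytes.
Bytes at offsets 8..9: 03 A0.
Big-endian stores the most-significant byte at the lowest address.
The bytes are already most-significant first: 0x03A0.
0x03A0 = 928.

928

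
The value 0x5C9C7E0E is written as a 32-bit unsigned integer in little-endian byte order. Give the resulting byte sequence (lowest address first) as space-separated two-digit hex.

Split into bytes (most-significant first): 5C 9C 7E 0E.
Little-endian: lowest address holds the least-significant byte.
So at ascending addresses the bytes are 0E 7E 9C 5C.

0E 7E 9C 5C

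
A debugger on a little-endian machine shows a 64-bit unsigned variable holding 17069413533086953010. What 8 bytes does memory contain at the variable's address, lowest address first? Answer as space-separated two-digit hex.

17069413533086953010 in hexadecimal, padded to 64 bits, is 0xECE2BD2BB3E4AE32.
Split into bytes (most-significant first): EC E2 BD 2B B3 E4 AE 32.
In little-endian order the low byte comes first in memory.
So at ascending addresses the bytes are 32 AE E4 B3 2B BD E2 EC.

32 AE E4 B3 2B BD E2 EC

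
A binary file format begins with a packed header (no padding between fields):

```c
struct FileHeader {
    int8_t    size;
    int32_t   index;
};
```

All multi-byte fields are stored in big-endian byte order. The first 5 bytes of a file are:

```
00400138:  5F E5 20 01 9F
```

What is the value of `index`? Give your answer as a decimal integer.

-450887265

`index` follows `size` (1 byte), so it starts at byte offset 1 and occupies 4 bytes.
Bytes at offsets 1..4: E5 20 01 9F.
In big-endian order the high byte comes first in memory.
The bytes are already most-significant first: 0xE520019F.
Top bit is set, so as a signed 32-bit value this is 0xE520019F − 2^32 = -450887265.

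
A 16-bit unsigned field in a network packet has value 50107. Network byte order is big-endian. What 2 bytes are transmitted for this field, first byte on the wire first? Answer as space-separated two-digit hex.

C3 BB

50107 in hexadecimal, padded to 16 bits, is 0xC3BB.
Split into bytes (most-significant first): C3 BB.
In big-endian order the high byte comes first in memory.
So the memory order matches the most-significant-first order: C3 BB.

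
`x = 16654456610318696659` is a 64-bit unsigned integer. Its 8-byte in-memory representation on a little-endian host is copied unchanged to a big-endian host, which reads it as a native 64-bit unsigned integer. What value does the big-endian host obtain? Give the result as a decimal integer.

15258251926366855399

16654456610318696659 in 64-bit hexadecimal is 0xE720840C4933C0D3.
Stored little-endian, the bytes at ascending addresses are D3 C0 33 49 0C 84 20 E7.
Read back as big-endian, the last byte is least significant, giving 0xD3C033490C8420E7.
0xD3C033490C8420E7 = 15258251926366855399.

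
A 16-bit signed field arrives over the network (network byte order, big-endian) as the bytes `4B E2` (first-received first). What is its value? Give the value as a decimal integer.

19426

In big-endian order the high byte comes first in memory.
The bytes are already most-significant first: 0x4BE2.
0x4BE2 = 19426.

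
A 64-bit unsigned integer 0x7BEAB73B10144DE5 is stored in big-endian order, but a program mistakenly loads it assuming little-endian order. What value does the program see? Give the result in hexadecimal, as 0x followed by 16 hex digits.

0xE54D14103BB7EA7B

Stored big-endian, the bytes at ascending addresses are 7B EA B7 3B 10 14 4D E5.
Read back as little-endian, the first byte is least significant, giving 0xE54D14103BB7EA7B.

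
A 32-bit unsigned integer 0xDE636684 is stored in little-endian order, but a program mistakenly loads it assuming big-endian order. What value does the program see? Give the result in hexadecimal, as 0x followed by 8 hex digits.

0x846663DE

Stored little-endian, the bytes at ascending addresses are 84 66 63 DE.
Read back as big-endian, the last byte is least significant, giving 0x846663DE.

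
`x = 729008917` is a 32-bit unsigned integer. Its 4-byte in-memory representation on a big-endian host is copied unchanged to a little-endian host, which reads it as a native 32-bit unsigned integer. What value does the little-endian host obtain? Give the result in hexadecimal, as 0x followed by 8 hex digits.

729008917 in 32-bit hexadecimal is 0x2B73CB15.
Stored big-endian, the bytes at ascending addresses are 2B 73 CB 15.
Read back as little-endian, the first byte is least significant, giving 0x15CB732B.

0x15CB732B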